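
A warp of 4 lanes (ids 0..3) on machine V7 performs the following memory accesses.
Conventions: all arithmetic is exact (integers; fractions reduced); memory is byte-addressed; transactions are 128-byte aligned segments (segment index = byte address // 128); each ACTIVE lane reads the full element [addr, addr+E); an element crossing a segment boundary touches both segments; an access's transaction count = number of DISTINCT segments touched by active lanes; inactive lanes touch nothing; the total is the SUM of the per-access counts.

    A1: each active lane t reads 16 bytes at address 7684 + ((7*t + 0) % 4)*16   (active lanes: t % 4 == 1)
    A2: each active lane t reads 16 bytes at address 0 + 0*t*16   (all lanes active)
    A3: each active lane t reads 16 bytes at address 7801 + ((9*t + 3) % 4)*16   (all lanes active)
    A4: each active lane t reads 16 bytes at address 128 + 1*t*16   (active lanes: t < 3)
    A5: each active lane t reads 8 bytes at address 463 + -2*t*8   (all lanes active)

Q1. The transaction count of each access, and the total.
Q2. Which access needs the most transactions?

A1: 1 transaction
A2: 1 transaction
A3: 2 transactions
A4: 1 transaction
A5: 1 transaction

Answer: 1,1,2,1,1; total 6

Answer: A3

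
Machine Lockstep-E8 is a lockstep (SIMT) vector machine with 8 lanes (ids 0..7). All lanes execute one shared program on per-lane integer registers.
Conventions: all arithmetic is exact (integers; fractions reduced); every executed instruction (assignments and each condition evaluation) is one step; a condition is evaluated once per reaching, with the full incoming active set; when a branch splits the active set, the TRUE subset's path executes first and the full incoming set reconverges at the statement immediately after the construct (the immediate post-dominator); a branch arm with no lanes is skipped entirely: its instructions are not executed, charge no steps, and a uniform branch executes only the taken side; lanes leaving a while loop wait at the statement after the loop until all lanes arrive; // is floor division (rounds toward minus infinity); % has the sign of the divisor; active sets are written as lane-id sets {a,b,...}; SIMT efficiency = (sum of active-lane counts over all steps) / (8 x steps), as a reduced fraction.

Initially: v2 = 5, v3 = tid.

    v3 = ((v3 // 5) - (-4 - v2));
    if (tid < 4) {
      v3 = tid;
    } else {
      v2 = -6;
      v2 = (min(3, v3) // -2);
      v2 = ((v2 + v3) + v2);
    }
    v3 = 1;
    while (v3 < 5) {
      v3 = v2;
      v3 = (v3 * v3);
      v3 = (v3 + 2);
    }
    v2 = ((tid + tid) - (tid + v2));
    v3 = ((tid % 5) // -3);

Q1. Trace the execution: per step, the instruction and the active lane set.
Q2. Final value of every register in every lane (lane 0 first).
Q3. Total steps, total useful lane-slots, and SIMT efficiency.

step 0: v3 <- ((v3 // 5) - (-4 - v2)) {0,1,2,3,4,5,6,7}
step 1: eval (tid < 4)               {0,1,2,3,4,5,6,7}
step 2: v3 <- tid                    {0,1,2,3}
step 3: v2 <- -6                     {4,5,6,7}
step 4: v2 <- (min(3, v3) // -2)     {4,5,6,7}
step 5: v2 <- ((v2 + v3) + v2)       {4,5,6,7}
step 6: v3 <- 1                      {0,1,2,3,4,5,6,7}
step 7: eval (v3 < 5)                {0,1,2,3,4,5,6,7}
step 8: v3 <- v2                     {0,1,2,3,4,5,6,7}
step 9: v3 <- (v3 * v3)              {0,1,2,3,4,5,6,7}
step 10: v3 <- (v3 + 2)               {0,1,2,3,4,5,6,7}
step 11: eval (v3 < 5)                {0,1,2,3,4,5,6,7}
step 12: v2 <- ((tid + tid) - (tid + v2)) {0,1,2,3,4,5,6,7}
step 13: v3 <- ((tid % 5) // -3)      {0,1,2,3,4,5,6,7}

Answer: 14 steps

v2: -5,-4,-3,-2,-1,-1,0,1
v3: 0,-1,-1,-1,-2,0,-1,-1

steps = 14; useful = 96; efficiency = 96/112 = 6/7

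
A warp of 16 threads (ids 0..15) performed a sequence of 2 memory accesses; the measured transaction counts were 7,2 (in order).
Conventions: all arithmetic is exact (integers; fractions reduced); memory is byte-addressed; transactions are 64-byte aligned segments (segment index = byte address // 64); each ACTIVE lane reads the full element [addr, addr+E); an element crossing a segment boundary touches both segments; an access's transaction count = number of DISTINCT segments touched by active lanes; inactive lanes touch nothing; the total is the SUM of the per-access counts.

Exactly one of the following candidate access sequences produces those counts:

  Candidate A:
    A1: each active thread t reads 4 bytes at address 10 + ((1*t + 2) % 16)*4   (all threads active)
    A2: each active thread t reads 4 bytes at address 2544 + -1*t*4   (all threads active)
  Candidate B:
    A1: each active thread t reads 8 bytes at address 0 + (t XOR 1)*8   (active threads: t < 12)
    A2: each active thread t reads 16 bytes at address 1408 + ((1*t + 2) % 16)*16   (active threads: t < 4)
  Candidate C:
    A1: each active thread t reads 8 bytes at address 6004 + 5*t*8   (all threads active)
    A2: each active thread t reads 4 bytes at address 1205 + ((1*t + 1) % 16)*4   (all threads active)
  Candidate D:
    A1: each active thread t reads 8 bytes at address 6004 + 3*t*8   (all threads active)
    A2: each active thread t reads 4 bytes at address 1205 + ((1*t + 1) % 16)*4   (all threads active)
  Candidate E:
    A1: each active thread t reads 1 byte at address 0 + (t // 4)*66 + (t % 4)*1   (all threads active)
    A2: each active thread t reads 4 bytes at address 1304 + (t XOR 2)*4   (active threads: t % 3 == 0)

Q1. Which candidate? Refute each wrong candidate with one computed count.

A: A1 gives 2 transactions, not 7
B: A1 gives 2 transactions, not 7
C: A1 gives 11 transactions, not 7
E: A1 gives 4 transactions, not 7
D: all counts match (7,2)

Answer: D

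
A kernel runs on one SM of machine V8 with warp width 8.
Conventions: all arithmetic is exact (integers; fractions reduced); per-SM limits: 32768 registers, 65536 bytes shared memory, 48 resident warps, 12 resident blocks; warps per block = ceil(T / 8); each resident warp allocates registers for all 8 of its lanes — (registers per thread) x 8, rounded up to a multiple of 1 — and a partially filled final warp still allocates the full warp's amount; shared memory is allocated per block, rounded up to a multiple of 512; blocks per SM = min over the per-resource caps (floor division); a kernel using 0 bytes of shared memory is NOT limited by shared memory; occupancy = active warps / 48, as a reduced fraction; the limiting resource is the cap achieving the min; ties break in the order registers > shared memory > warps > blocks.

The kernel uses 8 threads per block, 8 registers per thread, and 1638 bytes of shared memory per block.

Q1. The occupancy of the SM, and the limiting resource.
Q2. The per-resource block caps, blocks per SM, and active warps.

Answer: occupancy 1/4, limited by blocks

registers: 512 blocks
shared memory: 32 blocks
warps: 48 blocks
blocks: 12 blocks

Answer: 12 blocks, 12 active warps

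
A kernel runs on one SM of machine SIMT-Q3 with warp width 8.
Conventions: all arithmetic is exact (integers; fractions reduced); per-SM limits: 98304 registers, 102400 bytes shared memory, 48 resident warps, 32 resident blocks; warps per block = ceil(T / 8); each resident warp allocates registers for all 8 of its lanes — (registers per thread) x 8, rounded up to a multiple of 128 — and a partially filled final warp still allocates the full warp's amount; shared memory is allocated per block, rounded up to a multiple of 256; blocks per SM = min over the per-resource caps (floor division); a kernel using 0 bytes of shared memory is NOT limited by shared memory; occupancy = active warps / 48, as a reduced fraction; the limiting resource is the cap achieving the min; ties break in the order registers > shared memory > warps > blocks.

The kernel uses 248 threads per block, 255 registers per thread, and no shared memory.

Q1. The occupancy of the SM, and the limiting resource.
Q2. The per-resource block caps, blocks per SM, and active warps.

Answer: occupancy 31/48, limited by registers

registers: 1 block
shared memory: no limit (kernel uses none)
warps: 1 block
blocks: 32 blocks

Answer: 1 block, 31 active warps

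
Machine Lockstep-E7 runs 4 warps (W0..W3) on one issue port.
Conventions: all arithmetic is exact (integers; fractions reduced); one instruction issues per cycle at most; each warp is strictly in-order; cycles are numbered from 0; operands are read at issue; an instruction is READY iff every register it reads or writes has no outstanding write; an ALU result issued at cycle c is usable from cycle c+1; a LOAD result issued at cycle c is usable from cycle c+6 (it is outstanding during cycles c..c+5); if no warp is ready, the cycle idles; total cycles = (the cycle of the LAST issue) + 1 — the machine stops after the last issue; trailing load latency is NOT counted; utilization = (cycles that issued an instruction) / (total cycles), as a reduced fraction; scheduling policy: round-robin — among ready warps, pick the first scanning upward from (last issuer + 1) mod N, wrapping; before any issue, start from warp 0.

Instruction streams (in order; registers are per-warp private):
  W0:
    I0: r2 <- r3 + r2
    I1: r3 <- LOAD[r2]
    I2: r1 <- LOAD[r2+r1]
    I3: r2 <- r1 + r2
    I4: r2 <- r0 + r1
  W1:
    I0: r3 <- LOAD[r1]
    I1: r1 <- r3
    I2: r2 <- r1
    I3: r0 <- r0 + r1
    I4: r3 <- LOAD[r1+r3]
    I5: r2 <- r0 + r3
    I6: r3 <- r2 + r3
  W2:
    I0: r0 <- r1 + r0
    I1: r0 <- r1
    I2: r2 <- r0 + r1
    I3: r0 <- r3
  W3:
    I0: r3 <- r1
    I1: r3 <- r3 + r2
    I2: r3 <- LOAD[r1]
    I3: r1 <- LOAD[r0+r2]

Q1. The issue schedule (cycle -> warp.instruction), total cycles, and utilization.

cycle 0: W0.I0
cycle 1: W1.I0
cycle 2: W2.I0
cycle 3: W3.I0
cycle 4: W0.I1
cycle 5: W2.I1
cycle 6: W3.I1
cycle 7: W0.I2
cycle 8: W1.I1
cycle 9: W2.I2
cycle 10: W3.I2
cycle 11: W1.I2
cycle 12: W2.I3
cycle 13: W3.I3
cycle 14: W0.I3
cycle 15: W1.I3
cycle 16: W0.I4
cycle 17: W1.I4
cycle 18: idle
cycle 19: idle
cycle 20: idle
cycle 21: idle
cycle 22: idle
cycle 23: W1.I5
cycle 24: W1.I6

Answer: 25 cycles, utilization 4/5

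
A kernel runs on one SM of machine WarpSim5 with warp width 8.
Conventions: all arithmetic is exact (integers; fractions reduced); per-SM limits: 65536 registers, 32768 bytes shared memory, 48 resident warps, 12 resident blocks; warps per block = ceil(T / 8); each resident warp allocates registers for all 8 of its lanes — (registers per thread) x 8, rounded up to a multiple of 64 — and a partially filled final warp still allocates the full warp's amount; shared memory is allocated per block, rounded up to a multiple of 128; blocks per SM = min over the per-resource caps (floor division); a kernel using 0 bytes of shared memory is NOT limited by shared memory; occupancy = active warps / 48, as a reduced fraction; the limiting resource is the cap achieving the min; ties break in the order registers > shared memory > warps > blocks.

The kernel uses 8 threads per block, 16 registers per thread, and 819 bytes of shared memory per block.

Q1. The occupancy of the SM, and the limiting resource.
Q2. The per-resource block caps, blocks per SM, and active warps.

Answer: occupancy 1/4, limited by blocks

registers: 512 blocks
shared memory: 36 blocks
warps: 48 blocks
blocks: 12 blocks

Answer: 12 blocks, 12 active warps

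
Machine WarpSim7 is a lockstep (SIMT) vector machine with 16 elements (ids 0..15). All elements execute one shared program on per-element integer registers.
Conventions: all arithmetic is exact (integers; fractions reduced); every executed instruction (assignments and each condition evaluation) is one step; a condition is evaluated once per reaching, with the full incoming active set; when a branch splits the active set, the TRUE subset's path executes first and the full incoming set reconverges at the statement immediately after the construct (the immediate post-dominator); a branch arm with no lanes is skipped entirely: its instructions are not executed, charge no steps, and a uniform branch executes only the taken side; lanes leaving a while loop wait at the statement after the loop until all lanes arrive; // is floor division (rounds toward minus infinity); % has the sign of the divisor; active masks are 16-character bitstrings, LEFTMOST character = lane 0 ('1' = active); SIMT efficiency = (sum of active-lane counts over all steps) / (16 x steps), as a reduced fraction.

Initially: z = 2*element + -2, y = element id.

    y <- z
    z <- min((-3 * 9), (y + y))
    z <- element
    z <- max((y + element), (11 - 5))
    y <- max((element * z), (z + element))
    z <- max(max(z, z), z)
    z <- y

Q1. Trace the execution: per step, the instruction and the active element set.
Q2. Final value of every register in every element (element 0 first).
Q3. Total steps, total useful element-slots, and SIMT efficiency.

step 0: y <- z                       1111111111111111
step 1: z <- min((-3 * 9), (y + y))  1111111111111111
step 2: z <- element                 1111111111111111
step 3: z <- max((y + element), (11 - 5)) 1111111111111111
step 4: y <- max((element * z), (z + element)) 1111111111111111
step 5: z <- max(max(z, z), z)       1111111111111111
step 6: z <- y                       1111111111111111

Answer: 7 steps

z: 6,7,12,21,40,65,96,133,176,225,280,341,408,481,560,645
y: 6,7,12,21,40,65,96,133,176,225,280,341,408,481,560,645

steps = 7; useful = 112; efficiency = 112/112 = 1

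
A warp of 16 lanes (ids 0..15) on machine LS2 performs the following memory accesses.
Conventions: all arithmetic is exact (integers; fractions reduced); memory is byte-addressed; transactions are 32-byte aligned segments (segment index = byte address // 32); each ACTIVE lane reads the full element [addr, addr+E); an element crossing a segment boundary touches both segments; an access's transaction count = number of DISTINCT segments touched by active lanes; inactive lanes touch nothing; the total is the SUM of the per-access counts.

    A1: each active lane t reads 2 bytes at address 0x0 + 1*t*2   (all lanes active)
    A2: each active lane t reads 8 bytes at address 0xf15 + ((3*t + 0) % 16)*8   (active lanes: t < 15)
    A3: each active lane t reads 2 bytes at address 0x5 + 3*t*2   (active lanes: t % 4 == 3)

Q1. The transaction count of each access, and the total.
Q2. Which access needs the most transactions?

A1: 1 transaction
A2: 5 transactions
A3: 4 transactions

Answer: 1,5,4; total 10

Answer: A2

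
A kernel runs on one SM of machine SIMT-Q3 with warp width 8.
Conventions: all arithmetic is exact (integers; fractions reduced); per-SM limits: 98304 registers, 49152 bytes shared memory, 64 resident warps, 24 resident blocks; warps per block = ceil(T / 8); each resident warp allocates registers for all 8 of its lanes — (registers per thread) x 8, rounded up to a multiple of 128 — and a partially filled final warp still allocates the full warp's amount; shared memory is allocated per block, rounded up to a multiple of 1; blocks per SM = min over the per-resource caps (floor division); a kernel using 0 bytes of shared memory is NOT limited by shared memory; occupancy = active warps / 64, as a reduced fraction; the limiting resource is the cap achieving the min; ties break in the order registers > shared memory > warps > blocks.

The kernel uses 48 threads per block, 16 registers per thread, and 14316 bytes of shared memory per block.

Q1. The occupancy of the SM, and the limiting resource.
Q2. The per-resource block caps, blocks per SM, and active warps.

Answer: occupancy 9/32, limited by shared memory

registers: 128 blocks
shared memory: 3 blocks
warps: 10 blocks
blocks: 24 blocks

Answer: 3 blocks, 18 active warps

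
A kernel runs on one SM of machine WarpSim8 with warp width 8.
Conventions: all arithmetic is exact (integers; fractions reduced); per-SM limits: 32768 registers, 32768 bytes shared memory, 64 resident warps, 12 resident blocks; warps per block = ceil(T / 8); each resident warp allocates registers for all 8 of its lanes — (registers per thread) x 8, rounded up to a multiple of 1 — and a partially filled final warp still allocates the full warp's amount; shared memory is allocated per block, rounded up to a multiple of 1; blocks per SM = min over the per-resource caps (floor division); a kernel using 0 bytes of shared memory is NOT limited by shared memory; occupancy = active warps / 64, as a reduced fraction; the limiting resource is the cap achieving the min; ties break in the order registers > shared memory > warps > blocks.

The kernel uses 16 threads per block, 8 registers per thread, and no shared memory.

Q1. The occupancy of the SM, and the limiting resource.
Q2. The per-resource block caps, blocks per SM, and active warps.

Answer: occupancy 3/8, limited by blocks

registers: 256 blocks
shared memory: no limit (kernel uses none)
warps: 32 blocks
blocks: 12 blocks

Answer: 12 blocks, 24 active warps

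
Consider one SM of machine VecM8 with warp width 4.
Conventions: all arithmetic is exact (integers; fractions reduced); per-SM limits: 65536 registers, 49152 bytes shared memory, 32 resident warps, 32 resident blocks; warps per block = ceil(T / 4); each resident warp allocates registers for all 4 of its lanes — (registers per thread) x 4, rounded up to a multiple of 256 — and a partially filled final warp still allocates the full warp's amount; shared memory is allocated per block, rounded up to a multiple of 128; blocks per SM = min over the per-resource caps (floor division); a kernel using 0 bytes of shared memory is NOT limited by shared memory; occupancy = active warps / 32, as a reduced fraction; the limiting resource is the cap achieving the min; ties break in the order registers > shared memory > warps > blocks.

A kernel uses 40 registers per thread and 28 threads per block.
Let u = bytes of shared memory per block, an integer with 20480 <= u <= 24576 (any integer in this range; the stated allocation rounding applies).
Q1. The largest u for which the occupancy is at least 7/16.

Answer: u = 24576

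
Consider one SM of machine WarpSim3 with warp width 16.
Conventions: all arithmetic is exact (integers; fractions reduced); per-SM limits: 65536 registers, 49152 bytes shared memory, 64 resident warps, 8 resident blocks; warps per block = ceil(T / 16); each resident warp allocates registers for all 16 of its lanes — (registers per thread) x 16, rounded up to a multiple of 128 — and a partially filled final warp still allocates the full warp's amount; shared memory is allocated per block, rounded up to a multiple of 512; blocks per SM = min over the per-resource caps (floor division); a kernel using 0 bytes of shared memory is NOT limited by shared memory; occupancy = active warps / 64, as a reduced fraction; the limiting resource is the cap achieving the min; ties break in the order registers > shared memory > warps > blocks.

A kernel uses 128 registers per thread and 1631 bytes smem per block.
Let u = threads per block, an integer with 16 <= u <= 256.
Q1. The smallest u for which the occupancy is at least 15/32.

Answer: u = 49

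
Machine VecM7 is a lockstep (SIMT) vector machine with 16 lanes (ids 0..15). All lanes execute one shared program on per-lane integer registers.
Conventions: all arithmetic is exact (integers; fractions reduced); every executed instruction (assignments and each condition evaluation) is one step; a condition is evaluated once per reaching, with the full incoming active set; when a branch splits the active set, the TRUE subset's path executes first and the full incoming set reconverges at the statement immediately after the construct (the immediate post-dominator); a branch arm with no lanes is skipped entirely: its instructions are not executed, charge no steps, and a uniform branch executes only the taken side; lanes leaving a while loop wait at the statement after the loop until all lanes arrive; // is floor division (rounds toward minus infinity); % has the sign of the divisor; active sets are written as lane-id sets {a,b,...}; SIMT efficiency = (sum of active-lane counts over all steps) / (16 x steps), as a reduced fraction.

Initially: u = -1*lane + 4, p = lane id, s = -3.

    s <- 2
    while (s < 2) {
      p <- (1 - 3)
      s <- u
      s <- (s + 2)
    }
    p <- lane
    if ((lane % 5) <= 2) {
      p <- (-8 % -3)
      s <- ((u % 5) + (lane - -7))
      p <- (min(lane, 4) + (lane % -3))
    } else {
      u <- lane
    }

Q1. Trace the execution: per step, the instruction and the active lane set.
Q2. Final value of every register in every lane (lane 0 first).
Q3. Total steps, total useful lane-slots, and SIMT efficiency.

step 0: s <- 2                       {0,1,2,3,4,5,6,7,8,9,10,11,12,13,14,15}
step 1: eval (s < 2)                 {0,1,2,3,4,5,6,7,8,9,10,11,12,13,14,15}
step 2: p <- lane                    {0,1,2,3,4,5,6,7,8,9,10,11,12,13,14,15}
step 3: eval ((lane % 5) <= 2)       {0,1,2,3,4,5,6,7,8,9,10,11,12,13,14,15}
step 4: p <- (-8 % -3)               {0,1,2,5,6,7,10,11,12,15}
step 5: s <- ((u % 5) + (lane - -7)) {0,1,2,5,6,7,10,11,12,15}
step 6: p <- (min(lane, 4) + (lane % -3)) {0,1,2,5,6,7,10,11,12,15}
step 7: u <- lane                    {3,4,8,9,13,14}

Answer: 8 steps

u: 4,3,2,3,4,-1,-2,-3,8,9,-6,-7,-8,13,14,-11
p: 0,-1,1,3,4,3,4,2,8,9,2,3,4,13,14,4
s: 11,11,11,2,2,16,16,16,2,2,21,21,21,2,2,26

steps = 8; useful = 100; efficiency = 100/128 = 25/32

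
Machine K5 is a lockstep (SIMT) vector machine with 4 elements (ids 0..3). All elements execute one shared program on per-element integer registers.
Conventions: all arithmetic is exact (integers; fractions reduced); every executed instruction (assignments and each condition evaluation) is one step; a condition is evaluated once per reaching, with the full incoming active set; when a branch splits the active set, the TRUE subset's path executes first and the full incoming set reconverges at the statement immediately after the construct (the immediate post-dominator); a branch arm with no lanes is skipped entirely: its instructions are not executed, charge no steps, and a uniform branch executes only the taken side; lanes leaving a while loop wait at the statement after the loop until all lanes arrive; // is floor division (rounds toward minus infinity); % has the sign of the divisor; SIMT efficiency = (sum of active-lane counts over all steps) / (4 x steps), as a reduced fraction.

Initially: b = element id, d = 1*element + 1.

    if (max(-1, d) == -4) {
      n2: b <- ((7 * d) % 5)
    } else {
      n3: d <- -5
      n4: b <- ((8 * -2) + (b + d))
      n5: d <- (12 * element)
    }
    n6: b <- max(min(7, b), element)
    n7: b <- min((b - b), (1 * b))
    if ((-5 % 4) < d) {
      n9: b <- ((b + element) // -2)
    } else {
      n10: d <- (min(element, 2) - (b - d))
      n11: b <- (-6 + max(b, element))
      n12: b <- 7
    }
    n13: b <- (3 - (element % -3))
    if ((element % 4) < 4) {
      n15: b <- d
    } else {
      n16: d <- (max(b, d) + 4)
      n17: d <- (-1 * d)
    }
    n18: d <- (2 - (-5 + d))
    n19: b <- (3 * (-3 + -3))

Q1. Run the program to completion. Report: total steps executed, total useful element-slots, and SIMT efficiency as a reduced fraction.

Answer: 16 steps, 54 useful, 27/32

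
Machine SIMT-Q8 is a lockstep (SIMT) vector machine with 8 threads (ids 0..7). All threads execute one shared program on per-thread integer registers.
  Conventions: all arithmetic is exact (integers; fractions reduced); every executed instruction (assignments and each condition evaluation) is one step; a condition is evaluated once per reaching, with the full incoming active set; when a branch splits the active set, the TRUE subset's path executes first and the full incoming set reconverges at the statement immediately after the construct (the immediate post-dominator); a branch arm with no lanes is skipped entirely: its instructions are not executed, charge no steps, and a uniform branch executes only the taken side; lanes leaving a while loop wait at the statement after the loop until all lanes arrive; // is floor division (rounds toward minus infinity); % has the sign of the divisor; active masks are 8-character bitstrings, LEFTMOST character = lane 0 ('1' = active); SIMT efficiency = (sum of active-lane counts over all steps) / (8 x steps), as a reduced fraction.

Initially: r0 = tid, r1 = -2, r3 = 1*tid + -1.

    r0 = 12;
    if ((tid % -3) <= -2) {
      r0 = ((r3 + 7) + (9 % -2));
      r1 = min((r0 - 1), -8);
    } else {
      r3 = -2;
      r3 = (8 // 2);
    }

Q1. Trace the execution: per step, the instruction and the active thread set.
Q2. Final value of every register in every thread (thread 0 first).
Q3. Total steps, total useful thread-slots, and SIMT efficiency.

step 0: r0 <- 12                     11111111
step 1: eval ((tid % -3) <= -2)      11111111
step 2: r0 <- ((r3 + 7) + (9 % -2))  01001001
step 3: r1 <- min((r0 - 1), -8)      01001001
step 4: r3 <- -2                     10110110
step 5: r3 <- (8 // 2)               10110110

Answer: 6 steps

r0: 12,6,12,12,9,12,12,12
r1: -2,-8,-2,-2,-8,-2,-2,-8
r3: 4,0,4,4,3,4,4,6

steps = 6; useful = 32; efficiency = 32/48 = 2/3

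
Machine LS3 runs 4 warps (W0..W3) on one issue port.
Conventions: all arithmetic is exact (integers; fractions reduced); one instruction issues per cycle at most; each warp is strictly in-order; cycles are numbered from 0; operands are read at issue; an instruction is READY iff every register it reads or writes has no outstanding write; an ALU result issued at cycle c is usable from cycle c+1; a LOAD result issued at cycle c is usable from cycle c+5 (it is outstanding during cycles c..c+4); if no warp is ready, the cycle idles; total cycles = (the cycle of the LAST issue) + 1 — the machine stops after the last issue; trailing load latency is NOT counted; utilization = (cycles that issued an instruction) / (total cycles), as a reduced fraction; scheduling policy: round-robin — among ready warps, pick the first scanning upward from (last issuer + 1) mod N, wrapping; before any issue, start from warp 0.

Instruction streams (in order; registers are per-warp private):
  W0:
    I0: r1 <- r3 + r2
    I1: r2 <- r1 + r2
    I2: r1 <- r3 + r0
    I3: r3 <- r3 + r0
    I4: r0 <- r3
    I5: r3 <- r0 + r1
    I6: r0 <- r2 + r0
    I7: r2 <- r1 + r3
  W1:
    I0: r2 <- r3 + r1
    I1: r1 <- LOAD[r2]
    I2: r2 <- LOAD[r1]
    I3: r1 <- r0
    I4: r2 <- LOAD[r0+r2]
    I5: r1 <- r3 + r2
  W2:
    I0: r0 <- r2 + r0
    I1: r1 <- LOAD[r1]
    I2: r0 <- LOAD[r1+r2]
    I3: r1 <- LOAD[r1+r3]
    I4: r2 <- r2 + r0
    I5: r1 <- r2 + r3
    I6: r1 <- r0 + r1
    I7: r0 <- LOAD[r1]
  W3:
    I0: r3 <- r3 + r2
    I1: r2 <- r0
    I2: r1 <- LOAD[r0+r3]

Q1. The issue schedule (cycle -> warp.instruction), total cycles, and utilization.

cycle 0: W0.I0
cycle 1: W1.I0
cycle 2: W2.I0
cycle 3: W3.I0
cycle 4: W0.I1
cycle 5: W1.I1
cycle 6: W2.I1
cycle 7: W3.I1
cycle 8: W0.I2
cycle 9: W3.I2
cycle 10: W0.I3
cycle 11: W1.I2
cycle 12: W2.I2
cycle 13: W0.I4
cycle 14: W1.I3
cycle 15: W2.I3
cycle 16: W0.I5
cycle 17: W1.I4
cycle 18: W2.I4
cycle 19: W0.I6
cycle 20: W2.I5
cycle 21: W0.I7
cycle 22: W1.I5
cycle 23: W2.I6
cycle 24: W2.I7

Answer: 25 cycles, utilization 1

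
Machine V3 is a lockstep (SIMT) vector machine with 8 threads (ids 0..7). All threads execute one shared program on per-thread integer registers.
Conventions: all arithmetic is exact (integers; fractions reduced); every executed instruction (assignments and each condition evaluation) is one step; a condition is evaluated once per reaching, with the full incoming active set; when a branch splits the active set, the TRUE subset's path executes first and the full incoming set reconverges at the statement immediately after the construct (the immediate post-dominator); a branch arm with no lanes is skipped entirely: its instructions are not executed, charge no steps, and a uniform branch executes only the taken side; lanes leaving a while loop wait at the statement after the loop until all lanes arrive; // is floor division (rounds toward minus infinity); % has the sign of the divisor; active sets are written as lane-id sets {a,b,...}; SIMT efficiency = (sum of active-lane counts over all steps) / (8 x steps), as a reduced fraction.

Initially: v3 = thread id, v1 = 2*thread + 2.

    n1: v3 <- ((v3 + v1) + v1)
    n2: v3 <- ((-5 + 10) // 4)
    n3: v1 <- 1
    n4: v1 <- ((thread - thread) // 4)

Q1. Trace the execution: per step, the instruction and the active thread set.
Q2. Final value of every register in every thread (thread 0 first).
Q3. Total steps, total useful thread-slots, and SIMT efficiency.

step 0: v3 <- ((v3 + v1) + v1)       {0,1,2,3,4,5,6,7}
step 1: v3 <- ((-5 + 10) // 4)       {0,1,2,3,4,5,6,7}
step 2: v1 <- 1                      {0,1,2,3,4,5,6,7}
step 3: v1 <- ((thread - thread) // 4) {0,1,2,3,4,5,6,7}

Answer: 4 steps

v3: 1,1,1,1,1,1,1,1
v1: 0,0,0,0,0,0,0,0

steps = 4; useful = 32; efficiency = 32/32 = 1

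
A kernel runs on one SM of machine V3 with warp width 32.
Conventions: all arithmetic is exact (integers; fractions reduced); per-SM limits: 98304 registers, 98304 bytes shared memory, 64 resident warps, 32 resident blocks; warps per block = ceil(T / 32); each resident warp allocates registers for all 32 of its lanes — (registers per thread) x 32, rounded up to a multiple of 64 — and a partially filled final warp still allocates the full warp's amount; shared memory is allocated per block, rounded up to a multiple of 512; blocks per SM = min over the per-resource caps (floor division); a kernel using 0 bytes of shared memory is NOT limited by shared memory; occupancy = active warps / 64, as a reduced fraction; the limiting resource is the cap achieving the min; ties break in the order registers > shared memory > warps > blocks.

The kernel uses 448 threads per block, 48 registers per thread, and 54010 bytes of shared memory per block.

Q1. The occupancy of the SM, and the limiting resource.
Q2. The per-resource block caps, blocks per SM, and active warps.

Answer: occupancy 7/32, limited by shared memory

registers: 4 blocks
shared memory: 1 block
warps: 4 blocks
blocks: 32 blocks

Answer: 1 block, 14 active warps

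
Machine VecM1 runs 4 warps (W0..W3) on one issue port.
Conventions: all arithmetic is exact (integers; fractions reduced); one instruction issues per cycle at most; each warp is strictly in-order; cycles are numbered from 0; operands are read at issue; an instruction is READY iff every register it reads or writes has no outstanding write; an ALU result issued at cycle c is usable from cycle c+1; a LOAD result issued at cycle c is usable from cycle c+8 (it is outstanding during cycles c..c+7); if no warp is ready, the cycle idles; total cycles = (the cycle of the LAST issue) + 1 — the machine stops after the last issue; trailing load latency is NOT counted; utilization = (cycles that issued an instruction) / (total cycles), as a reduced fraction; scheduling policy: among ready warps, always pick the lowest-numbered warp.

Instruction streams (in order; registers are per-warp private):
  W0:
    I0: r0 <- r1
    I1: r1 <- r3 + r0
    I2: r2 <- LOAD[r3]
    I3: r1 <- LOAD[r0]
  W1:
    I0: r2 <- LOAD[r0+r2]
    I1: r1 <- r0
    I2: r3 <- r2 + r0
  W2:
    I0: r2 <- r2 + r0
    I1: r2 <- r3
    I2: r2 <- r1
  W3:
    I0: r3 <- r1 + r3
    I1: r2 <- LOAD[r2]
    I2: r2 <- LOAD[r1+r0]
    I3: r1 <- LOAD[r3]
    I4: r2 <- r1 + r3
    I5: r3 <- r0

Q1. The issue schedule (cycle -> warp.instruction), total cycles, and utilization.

cycle 0: W0.I0
cycle 1: W0.I1
cycle 2: W0.I2
cycle 3: W0.I3
cycle 4: W1.I0
cycle 5: W1.I1
cycle 6: W2.I0
cycle 7: W2.I1
cycle 8: W2.I2
cycle 9: W3.I0
cycle 10: W3.I1
cycle 11: idle
cycle 12: W1.I2
cycle 13: idle
cycle 14: idle
cycle 15: idle
cycle 16: idle
cycle 17: idle
cycle 18: W3.I2
cycle 19: W3.I3
cycle 20: idle
cycle 21: idle
cycle 22: idle
cycle 23: idle
cycle 24: idle
cycle 25: idle
cycle 26: idle
cycle 27: W3.I4
cycle 28: W3.I5

Answer: 29 cycles, utilization 16/29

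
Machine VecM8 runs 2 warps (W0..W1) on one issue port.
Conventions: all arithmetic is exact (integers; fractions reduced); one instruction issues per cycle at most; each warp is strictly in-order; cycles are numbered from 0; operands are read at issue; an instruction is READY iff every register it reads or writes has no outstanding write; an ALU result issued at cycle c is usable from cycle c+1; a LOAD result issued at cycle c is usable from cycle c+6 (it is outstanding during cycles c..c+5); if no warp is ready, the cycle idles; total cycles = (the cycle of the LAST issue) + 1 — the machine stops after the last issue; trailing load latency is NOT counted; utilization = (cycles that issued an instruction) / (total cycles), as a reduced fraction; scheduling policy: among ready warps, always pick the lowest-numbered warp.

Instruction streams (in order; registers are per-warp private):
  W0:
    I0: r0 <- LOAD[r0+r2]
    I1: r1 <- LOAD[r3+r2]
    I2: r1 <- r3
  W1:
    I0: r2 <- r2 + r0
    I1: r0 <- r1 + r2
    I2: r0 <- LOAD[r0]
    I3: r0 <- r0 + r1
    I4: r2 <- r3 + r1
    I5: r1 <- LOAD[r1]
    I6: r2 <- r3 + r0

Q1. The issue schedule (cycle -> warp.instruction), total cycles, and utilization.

cycle 0: W0.I0
cycle 1: W0.I1
cycle 2: W1.I0
cycle 3: W1.I1
cycle 4: W1.I2
cycle 5: idle
cycle 6: idle
cycle 7: W0.I2
cycle 8: idle
cycle 9: idle
cycle 10: W1.I3
cycle 11: W1.I4
cycle 12: W1.I5
cycle 13: W1.I6

Answer: 14 cycles, utilization 5/7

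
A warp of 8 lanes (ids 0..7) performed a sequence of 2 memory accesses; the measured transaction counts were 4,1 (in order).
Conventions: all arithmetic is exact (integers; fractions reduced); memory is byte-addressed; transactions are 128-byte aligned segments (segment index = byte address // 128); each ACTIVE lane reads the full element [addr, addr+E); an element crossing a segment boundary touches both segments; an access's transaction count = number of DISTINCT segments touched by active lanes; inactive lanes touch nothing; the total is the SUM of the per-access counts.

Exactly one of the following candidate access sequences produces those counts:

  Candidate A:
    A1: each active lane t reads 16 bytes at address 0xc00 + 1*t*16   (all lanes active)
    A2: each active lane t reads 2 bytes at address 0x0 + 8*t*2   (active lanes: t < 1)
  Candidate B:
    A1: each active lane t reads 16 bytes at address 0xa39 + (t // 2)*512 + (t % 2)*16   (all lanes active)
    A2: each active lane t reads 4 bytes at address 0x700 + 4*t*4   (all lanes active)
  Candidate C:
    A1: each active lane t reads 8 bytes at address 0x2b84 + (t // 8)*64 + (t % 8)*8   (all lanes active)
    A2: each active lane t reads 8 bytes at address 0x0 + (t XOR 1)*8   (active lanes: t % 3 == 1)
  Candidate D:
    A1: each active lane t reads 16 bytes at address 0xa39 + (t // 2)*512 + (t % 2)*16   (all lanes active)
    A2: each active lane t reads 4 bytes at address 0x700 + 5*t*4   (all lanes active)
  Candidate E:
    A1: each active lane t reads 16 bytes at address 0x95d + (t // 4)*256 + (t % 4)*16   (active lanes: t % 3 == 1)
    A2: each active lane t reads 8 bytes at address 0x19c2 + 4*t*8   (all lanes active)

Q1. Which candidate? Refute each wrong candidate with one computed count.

A: A1 gives 1 transaction, not 4
C: A1 gives 1 transaction, not 4
D: A2 gives 2 transactions, not 1
E: A1 gives 3 transactions, not 4
B: all counts match (4,1)

Answer: B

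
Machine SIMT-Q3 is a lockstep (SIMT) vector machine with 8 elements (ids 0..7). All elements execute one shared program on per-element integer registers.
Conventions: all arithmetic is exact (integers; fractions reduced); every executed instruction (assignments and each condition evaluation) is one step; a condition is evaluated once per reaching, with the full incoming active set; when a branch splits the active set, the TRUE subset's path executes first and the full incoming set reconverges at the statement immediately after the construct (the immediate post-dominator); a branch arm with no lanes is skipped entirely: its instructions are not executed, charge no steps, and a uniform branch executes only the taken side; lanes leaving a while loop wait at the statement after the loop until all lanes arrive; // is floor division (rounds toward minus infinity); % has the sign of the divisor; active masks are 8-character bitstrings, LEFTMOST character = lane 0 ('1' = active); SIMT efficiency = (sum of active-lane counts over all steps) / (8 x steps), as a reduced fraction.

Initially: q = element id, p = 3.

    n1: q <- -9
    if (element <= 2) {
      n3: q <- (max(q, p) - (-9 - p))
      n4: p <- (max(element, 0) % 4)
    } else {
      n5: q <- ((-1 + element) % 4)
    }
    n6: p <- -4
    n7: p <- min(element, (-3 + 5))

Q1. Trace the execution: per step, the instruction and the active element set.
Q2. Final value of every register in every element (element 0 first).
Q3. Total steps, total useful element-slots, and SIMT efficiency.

step 0: q <- -9                      11111111
step 1: eval (element <= 2)          11111111
step 2: q <- (max(q, p) - (-9 - p))  11100000
step 3: p <- (max(element, 0) % 4)   11100000
step 4: q <- ((-1 + element) % 4)    00011111
step 5: p <- -4                      11111111
step 6: p <- min(element, (-3 + 5))  11111111

Answer: 7 steps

q: 15,15,15,2,3,0,1,2
p: 0,1,2,2,2,2,2,2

steps = 7; useful = 43; efficiency = 43/56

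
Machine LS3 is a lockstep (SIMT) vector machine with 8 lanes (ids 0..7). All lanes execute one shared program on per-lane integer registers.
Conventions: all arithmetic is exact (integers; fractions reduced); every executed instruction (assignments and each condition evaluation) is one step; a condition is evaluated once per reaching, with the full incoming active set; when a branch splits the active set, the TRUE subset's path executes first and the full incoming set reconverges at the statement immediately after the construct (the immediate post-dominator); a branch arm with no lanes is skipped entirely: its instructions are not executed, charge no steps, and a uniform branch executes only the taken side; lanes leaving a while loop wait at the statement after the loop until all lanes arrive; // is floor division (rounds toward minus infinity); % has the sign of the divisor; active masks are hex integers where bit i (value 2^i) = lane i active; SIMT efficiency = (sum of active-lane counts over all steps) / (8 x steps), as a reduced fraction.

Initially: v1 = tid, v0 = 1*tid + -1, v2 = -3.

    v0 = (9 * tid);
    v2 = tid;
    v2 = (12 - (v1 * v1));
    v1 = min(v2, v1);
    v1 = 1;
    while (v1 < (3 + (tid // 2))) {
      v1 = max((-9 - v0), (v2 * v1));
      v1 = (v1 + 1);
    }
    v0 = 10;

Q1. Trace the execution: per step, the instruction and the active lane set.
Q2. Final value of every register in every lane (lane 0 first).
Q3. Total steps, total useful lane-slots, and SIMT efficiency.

step 0: v0 <- (9 * tid)              0xff
step 1: v2 <- tid                    0xff
step 2: v2 <- (12 - (v1 * v1))       0xff
step 3: v1 <- min(v2, v1)            0xff
step 4: v1 <- 1                      0xff
step 5: eval (v1 < (3 + (tid // 2))) 0xff
step 6: v1 <- max((-9 - v0), (v2 * v1)) 0xff
step 7: v1 <- (v1 + 1)               0xff
step 8: eval (v1 < (3 + (tid // 2))) 0xff
step 9: v1 <- max((-9 - v0), (v2 * v1)) 0xf0
step 10: v1 <- (v1 + 1)               0xf0
step 11: eval (v1 < (3 + (tid // 2))) 0xf0
step 12: v0 <- 10                     0xff

Answer: 13 steps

v1: 13,12,9,4,13,157,553,1333
v0: 10,10,10,10,10,10,10,10
v2: 12,11,8,3,-4,-13,-24,-37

steps = 13; useful = 92; efficiency = 92/104 = 23/26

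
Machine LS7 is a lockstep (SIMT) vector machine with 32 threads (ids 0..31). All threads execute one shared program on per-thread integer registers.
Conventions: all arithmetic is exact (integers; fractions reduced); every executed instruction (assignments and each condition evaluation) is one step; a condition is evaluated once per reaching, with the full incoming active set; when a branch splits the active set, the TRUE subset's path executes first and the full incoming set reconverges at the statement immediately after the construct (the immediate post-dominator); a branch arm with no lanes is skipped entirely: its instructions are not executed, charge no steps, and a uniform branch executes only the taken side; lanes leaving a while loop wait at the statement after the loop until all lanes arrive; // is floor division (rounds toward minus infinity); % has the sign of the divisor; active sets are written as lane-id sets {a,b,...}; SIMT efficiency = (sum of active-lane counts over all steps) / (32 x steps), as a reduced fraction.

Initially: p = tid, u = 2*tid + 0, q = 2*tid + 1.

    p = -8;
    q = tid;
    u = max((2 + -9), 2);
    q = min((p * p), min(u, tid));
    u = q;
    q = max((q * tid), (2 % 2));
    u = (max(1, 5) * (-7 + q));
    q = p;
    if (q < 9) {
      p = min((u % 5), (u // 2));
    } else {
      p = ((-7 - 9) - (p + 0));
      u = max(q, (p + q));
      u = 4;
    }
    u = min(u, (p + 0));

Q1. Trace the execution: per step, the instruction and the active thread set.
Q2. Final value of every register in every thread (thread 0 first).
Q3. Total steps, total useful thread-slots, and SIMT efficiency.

step 0: p <- -8                      {0,1,2,3,4,5,6,7,8,9,10,11,12,13,14,15,16,17,18,19,20,21,22,23,24,25,26,27,28,29,30,31}
step 1: q <- tid                     {0,1,2,3,4,5,6,7,8,9,10,11,12,13,14,15,16,17,18,19,20,21,22,23,24,25,26,27,28,29,30,31}
step 2: u <- max((2 + -9), 2)        {0,1,2,3,4,5,6,7,8,9,10,11,12,13,14,15,16,17,18,19,20,21,22,23,24,25,26,27,28,29,30,31}
step 3: q <- min((p * p), min(u, tid)) {0,1,2,3,4,5,6,7,8,9,10,11,12,13,14,15,16,17,18,19,20,21,22,23,24,25,26,27,28,29,30,31}
step 4: u <- q                       {0,1,2,3,4,5,6,7,8,9,10,11,12,13,14,15,16,17,18,19,20,21,22,23,24,25,26,27,28,29,30,31}
step 5: q <- max((q * tid), (2 % 2)) {0,1,2,3,4,5,6,7,8,9,10,11,12,13,14,15,16,17,18,19,20,21,22,23,24,25,26,27,28,29,30,31}
step 6: u <- (max(1, 5) * (-7 + q))  {0,1,2,3,4,5,6,7,8,9,10,11,12,13,14,15,16,17,18,19,20,21,22,23,24,25,26,27,28,29,30,31}
step 7: q <- p                       {0,1,2,3,4,5,6,7,8,9,10,11,12,13,14,15,16,17,18,19,20,21,22,23,24,25,26,27,28,29,30,31}
step 8: eval (q < 9)                 {0,1,2,3,4,5,6,7,8,9,10,11,12,13,14,15,16,17,18,19,20,21,22,23,24,25,26,27,28,29,30,31}
step 9: p <- min((u % 5), (u // 2))  {0,1,2,3,4,5,6,7,8,9,10,11,12,13,14,15,16,17,18,19,20,21,22,23,24,25,26,27,28,29,30,31}
step 10: u <- min(u, (p + 0))         {0,1,2,3,4,5,6,7,8,9,10,11,12,13,14,15,16,17,18,19,20,21,22,23,24,25,26,27,28,29,30,31}

Answer: 11 steps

p: -18,-15,-8,-3,0,0,0,0,0,0,0,0,0,0,0,0,0,0,0,0,0,0,0,0,0,0,0,0,0,0,0,0
u: -35,-30,-15,-5,0,0,0,0,0,0,0,0,0,0,0,0,0,0,0,0,0,0,0,0,0,0,0,0,0,0,0,0
q: -8,-8,-8,-8,-8,-8,-8,-8,-8,-8,-8,-8,-8,-8,-8,-8,-8,-8,-8,-8,-8,-8,-8,-8,-8,-8,-8,-8,-8,-8,-8,-8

steps = 11; useful = 352; efficiency = 352/352 = 1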